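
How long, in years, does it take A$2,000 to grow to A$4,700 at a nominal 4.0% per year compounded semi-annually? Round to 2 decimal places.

21.57 years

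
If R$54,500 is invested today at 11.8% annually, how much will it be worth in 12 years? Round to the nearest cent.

FV = PV·(1+i)^n = 54,500 × 3.813306 = 207,825.1702

R$207,825.17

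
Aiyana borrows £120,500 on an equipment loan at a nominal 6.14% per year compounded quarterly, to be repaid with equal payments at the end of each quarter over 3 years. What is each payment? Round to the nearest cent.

£11,071.54

i = 0.0614/4 = 0.01535 per quarter; n = 3·4 = 12.
PMT = 120500 / ( [1 − (1+0.01535)^(−12)] / 0.01535 ) = 120500 / 10.883762 = 11,071.5394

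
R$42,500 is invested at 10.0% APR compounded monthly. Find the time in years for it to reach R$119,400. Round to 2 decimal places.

10.37 years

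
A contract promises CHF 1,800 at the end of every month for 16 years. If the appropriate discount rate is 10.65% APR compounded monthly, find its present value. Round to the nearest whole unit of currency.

With 12 periods per year: i = 0.008875, n = 192.
PV = PMT · [1 − (1+i)^(−n)] / i = 1800 · 92.019475 = 165,635.0541

CHF 165,635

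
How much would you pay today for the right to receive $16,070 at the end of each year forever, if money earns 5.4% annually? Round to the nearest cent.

$297,592.59

PV = PMT / i = 16070 / 0.054 = 297,592.5926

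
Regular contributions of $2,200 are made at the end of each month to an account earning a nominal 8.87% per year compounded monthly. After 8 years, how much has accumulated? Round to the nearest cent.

$305,930.09

With 12 periods per year: i = 0.00739167, n = 96.
Accumulation factor s(96|0.00739167) = 139.059130; FV = 2200 × 139.059130 = 305,930.0859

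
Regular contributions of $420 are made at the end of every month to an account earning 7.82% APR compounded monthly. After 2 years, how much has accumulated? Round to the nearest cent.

$10,872.78

With 12 periods per year: i = 0.00651667, n = 24.
FV = 420 × [(1+0.00651667)^24 − 1] / 0.00651667 = 420 × 25.887572 = 10,872.7803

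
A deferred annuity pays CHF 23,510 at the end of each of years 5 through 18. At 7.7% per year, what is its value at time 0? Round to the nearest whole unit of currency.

CHF 146,603

PV at t=4 (ordinary 14-year annuity): 23510 × a(14|0.077) = 23510 × 8.389855 = 197,245.4912
Discount back 4 years: 197,245.4912 × (1+0.077)^(−4) = 197,245.4912 × 0.743254 = 146,603.4772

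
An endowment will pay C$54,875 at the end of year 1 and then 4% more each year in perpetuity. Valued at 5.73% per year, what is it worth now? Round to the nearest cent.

C$3,171,965.32

PV = D₁/(r − g) = 54875/(0.0573 − 0.04) = 3,171,965.3179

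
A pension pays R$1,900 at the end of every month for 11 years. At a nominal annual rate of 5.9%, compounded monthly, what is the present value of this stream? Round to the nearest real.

i = 0.059/12 = 0.00491667 per month; n = 11·12 = 132.
Annuity factor a(132|0.00491667) = 96.935643; PV = 1900 × 96.935643 = 184,177.7208

R$184,178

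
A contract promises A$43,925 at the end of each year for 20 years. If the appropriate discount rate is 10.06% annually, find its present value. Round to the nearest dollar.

PV = PMT · [1 − (1+i)^(−n)] / i = 43925 · 8.478814 = 372,431.9051

A$372,432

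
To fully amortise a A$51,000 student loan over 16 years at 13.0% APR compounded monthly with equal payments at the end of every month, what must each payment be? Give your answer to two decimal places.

i = 0.13/12 = 0.0108333 per month; n = 16·12 = 192.
Annuity-PV factor = 80.645952; PMT = 51000 / 80.645952 = 632.3938

A$632.39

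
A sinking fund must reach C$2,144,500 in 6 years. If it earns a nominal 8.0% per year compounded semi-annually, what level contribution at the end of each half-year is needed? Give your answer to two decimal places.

C$142,721.13

With 2 periods per year: i = 0.04, n = 12.
PMT = 2.1445e+06 / ( [(1+0.04)^12 − 1] / 0.04 ) = 2.1445e+06 / 15.025805 = 142,721.1343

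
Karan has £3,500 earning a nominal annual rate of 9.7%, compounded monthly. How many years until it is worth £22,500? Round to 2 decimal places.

Periodic rate i = 0.097/12 = 0.00808333.
n = ln(22500/3500) / ln(1+0.00808333) = ln(6.42857) / 0.008051 = 231.1253 months
= 231.1253/12 years

19.26 years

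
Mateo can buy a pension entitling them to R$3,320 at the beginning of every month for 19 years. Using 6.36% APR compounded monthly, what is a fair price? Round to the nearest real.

R$441,048

With 12 periods per year: i = 0.0053, n = 228.
Annuity factor a(228|0.0053) × (1+i) = 132.845773; PV = 3320 × 132.845773 = 441,047.9663
(Beginning-of-period payments → annuity-due factor ×(1+i).)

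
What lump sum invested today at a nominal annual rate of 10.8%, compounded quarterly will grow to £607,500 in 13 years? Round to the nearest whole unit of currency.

£152,014

With 4 periods per year: i = 0.027, n = 52.
PV = FV·(1+i)^(−n) = 607,500 × 0.250229 = 152,013.8699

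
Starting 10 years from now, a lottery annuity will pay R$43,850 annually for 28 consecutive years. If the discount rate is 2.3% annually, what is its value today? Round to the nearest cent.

PV at t=9 (ordinary 28-year annuity): 43850 × a(28|0.023) = 43850 × 20.476853 = 897,910.0019
PV₀ = 897,910.0019 / (1+0.023)^9 = 897,910.0019 / 1.227102 = 731,732.0975

R$731,732.10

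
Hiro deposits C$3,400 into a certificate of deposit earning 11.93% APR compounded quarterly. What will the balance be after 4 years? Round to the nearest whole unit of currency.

Periodic rate i = 0.1193/4 = 0.029825; n = 4 × 4 = 16 periods.
FV = 3,400 × (1 + 0.029825)^16 = 5,441.1889

C$5,441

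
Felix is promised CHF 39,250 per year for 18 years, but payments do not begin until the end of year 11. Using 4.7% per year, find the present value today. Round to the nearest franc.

CHF 296,764

PV at t=10 (ordinary 18-year annuity): 39250 × a(18|0.047) = 39250 × 11.968478 = 469,762.7585
Discount back 10 years: 469,762.7585 × (1+0.047)^(−10) = 469,762.7585 × 0.631732 = 296,764.3767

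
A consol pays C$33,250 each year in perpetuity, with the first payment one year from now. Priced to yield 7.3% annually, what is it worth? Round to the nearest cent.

PV = C/r = 33250/0.073 = 455,479.4521

C$455,479.45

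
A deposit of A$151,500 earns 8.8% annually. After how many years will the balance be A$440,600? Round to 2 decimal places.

n = ln(440600/151500) / ln(1+0.088) = ln(2.90825) / 0.084341 = 12.6575 years

12.66 years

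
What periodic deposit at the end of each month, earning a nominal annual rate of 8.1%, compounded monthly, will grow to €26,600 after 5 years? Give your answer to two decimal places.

€361.08

Periodic rate i = 0.081/12 = 0.00675; n = 5 × 12 = 60 periods.
PMT = 26600 / ( [(1+0.00675)^60 − 1] / 0.00675 ) = 26600 / 73.668697 = 361.0760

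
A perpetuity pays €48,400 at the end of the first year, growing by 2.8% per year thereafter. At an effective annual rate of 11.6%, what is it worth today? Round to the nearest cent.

PV = D₁/(r − g) = 48400/(0.116 − 0.028) = 550,000.0000

€550,000.00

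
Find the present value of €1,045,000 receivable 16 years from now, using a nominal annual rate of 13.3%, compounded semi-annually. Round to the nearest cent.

€133,158.46

With 2 periods per year: i = 0.0665, n = 32.
PV = 1,045,000 / (1 + 0.0665)^32 = 1,045,000 / 7.847793 = 133,158.4641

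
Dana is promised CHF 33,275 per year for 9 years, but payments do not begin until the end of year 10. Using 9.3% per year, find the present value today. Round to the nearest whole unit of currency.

Value one period before first payment (t=9): 33275 × [1 − (1+0.093)^(−9)] / 0.093 = 33275 × 5.922816 = 197,081.7183
PV₀ = 197,081.7183 / (1+0.093)^9 = 197,081.7183 / 2.226289 = 88,524.7854

CHF 88,525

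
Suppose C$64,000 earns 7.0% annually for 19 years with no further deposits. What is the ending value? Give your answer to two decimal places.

FV = PV·(1+i)^n = 64,000 × 3.616528 = 231,457.7622

C$231,457.76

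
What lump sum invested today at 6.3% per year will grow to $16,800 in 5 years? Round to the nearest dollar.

$12,378

PV = FV·(1+i)^(−n) = 16,800 × 0.736773 = 12,377.7857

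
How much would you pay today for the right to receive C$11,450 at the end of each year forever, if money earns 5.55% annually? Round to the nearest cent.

C$206,306.31

PV = C/r = 11450/0.0555 = 206,306.3063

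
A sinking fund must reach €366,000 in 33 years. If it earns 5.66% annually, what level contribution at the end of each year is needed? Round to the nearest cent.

€4,020.51

FV-annuity factor = 91.033165; PMT = 366000 / 91.033165 = 4,020.5127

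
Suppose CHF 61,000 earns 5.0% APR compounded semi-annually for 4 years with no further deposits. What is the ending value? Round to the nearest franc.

Periodic rate i = 0.05/2 = 0.025; n = 4 × 2 = 8 periods.
61,000 × (1+0.025)^8 = 61,000 × 1.218403 = 74,322.5767

CHF 74,323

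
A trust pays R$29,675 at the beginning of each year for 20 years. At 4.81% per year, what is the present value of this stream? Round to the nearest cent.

Annuity factor a(20|0.0481) × (1+i) = 13.274657; PV = 29675 × 13.274657 = 393,925.4357
(Beginning-of-period payments → annuity-due factor ×(1+i).)

R$393,925.44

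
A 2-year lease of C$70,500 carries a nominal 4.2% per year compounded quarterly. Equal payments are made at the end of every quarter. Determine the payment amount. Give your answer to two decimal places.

C$9,233.96

Periodic rate i = 0.042/4 = 0.0105; n = 2 × 4 = 8 periods.
Annuity-PV factor = 7.634857; PMT = 70500 / 7.634857 = 9,233.9642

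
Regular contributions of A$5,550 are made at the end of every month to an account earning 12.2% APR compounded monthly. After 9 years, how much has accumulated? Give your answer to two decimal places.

With 12 periods per year: i = 0.0101667, n = 108.
FV = PMT · [(1+i)^n − 1] / i = 5550 · 194.910295 = 1,081,752.1370

A$1,081,752.14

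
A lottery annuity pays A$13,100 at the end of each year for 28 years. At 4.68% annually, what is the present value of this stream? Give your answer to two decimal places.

PV = PMT · [1 − (1+i)^(−n)] / i = 13100 · 15.430479 = 202,139.2735

A$202,139.27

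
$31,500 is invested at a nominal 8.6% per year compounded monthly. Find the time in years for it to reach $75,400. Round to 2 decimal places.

10.19 years

Periodic rate i = 0.086/12 = 0.00716667.
(1+i)^n = 75400/31500 = 2.39365, so n = ln 2.39365 / ln 1.00717 = 122.2247 months
= 122.2247/12 years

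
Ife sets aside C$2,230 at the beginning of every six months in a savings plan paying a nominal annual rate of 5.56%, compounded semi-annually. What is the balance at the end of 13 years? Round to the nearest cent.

Periodic rate i = 0.0556/2 = 0.0278; n = 13 × 2 = 26 periods.
FV = 2230 × [(1+0.0278)^26 − 1] / 0.0278 × (1+i) = 2230 × 38.448992 = 85,741.2515
(annuity-due: payments at period start, so ×(1+i).)

C$85,741.25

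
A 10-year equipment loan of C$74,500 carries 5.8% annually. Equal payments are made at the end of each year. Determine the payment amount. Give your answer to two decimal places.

C$10,026.47

Annuity-PV factor = 7.430333; PMT = 74500 / 7.430333 = 10,026.4686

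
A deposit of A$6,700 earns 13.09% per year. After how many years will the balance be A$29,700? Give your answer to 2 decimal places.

(1+i)^n = 29700/6700 = 4.43284, so n = ln 4.43284 / ln 1.1309 = 12.1047 years

12.10 years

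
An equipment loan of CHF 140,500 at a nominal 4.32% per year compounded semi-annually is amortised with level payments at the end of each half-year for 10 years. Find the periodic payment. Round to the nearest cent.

Periodic rate i = 0.0432/2 = 0.0216; n = 10 × 2 = 20 periods.
PMT = 140500 / ( [1 − (1+0.0216)^(−20)] / 0.0216 ) = 140500 / 16.101746 = 8,725.7617

CHF 8,725.76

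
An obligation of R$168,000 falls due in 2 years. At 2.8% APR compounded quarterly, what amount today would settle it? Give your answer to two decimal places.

R$158,881.57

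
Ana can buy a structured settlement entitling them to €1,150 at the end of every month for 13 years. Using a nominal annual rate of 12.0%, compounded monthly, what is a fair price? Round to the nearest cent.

With 12 periods per year: i = 0.01, n = 156.
Annuity factor a(156|0.01) = 78.822939; PV = 1150 × 78.822939 = 90,646.3797

€90,646.38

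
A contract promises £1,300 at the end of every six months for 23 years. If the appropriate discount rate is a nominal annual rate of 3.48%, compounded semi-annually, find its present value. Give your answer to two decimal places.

i = 0.0348/2 = 0.0174 per half-year; n = 23·2 = 46.
PV = 1300 × [1 − (1+0.0174)^(−46)] / 0.0174 = 1300 × 31.479784 = 40,923.7189

£40,923.72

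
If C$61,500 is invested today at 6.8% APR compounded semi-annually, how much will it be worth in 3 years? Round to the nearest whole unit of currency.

i = 0.068/2 = 0.034 per half-year; n = 3·2 = 6.
61,500 × (1+0.034)^6 = 61,500 × 1.222146 = 75,162.0036

C$75,162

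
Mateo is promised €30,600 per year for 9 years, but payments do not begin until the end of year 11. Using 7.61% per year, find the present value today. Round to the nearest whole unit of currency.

€93,311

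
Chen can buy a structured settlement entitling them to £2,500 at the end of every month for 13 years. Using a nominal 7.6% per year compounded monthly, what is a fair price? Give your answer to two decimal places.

£247,309.59

Periodic rate i = 0.076/12 = 0.00633333; n = 13 × 12 = 156 periods.
Annuity factor a(156|0.00633333) = 98.923837; PV = 2500 × 98.923837 = 247,309.5913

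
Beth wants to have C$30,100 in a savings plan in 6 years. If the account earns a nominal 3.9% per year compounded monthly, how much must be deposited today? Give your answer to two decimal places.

C$23,829.03

i = 0.039/12 = 0.00325 per month; n = 6·12 = 72.
PV = 30,100 / (1 + 0.00325)^72 = 30,100 / 1.263165 = 23,829.0303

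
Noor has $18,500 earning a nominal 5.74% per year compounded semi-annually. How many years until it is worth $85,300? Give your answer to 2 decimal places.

27.01 years

Periodic rate i = 0.0574/2 = 0.0287.
n = ln(85300/18500) / ln(1+0.0287) = ln(4.61081) / 0.028296 = 54.0151 half-years
= 54.0151/2 years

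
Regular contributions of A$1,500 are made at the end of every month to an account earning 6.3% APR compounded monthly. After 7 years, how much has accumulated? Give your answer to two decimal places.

A$157,848.22

With 12 periods per year: i = 0.00525, n = 84.
FV = PMT · [(1+i)^n − 1] / i = 1500 · 105.232144 = 157,848.2165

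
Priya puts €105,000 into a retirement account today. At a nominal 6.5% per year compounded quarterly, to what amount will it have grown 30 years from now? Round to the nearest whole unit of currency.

€726,535

i = 0.065/4 = 0.01625 per quarter; n = 30·4 = 120.
105,000 × (1+0.01625)^120 = 105,000 × 6.919378 = 726,534.6496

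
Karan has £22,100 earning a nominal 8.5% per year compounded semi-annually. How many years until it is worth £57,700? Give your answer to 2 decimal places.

11.53 years

Periodic rate i = 0.085/2 = 0.0425.
(1+i)^n = 57700/22100 = 2.61086, so n = ln 2.61086 / ln 1.0425 = 23.0572 half-years
= 23.0572/2 years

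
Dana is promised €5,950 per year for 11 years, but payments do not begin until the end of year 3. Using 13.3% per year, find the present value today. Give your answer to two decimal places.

€26,026.00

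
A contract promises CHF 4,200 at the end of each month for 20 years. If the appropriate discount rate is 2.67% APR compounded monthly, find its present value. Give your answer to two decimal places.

CHF 780,344.67

Periodic rate i = 0.0267/12 = 0.002225; n = 20 × 12 = 240 periods.
PV = 4200 × [1 − (1+0.002225)^(−240)] / 0.002225 = 4200 × 185.796351 = 780,344.6736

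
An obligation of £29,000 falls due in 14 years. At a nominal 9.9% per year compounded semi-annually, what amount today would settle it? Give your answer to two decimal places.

With 2 periods per year: i = 0.0495, n = 28.
Discount factor = (1+0.0495)^(−28) = 0.258518; PV = 29,000 × 0.258518 = 7,497.0360

£7,497.04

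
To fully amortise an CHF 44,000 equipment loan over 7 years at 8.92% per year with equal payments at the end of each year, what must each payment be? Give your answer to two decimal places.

CHF 8,718.93

Annuity-PV factor = 5.046491; PMT = 44000 / 5.046491 = 8,718.9289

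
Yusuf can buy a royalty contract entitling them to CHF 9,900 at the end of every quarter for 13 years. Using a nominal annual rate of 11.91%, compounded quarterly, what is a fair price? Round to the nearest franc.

Periodic rate i = 0.1191/4 = 0.029775; n = 13 × 4 = 52 periods.
PV = 9900 × [1 − (1+0.029775)^(−52)] / 0.029775 = 9900 × 26.281465 = 260,186.5057

CHF 260,187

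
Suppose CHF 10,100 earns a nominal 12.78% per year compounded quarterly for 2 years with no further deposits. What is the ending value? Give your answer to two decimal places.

CHF 12,989.45

Periodic rate i = 0.1278/4 = 0.03195; n = 2 × 4 = 8 periods.
10,100 × (1+0.03195)^8 = 10,100 × 1.286084 = 12,989.4456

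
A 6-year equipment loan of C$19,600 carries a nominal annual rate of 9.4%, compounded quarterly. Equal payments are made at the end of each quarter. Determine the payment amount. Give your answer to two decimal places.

C$1,077.81

i = 0.094/4 = 0.0235 per quarter; n = 6·4 = 24.
PMT = 19600 / ( [1 − (1+0.0235)^(−24)] / 0.0235 ) = 19600 / 18.184971 = 1,077.8131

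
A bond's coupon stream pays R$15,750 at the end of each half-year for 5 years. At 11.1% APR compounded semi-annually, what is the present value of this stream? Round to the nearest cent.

Periodic rate i = 0.111/2 = 0.0555; n = 5 × 2 = 10 periods.
PV = PMT · [1 − (1+i)^(−n)] / i = 15750 · 7.519581 = 118,433.4033

R$118,433.40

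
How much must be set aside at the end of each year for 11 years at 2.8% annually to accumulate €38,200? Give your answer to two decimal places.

€3,013.36

PMT = 38200 / ( [(1+0.028)^11 − 1] / 0.028 ) = 38200 / 12.676896 = 3,013.3559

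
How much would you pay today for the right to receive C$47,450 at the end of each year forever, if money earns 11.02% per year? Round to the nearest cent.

C$430,580.76

PV = C/r = 47450/0.1102 = 430,580.7623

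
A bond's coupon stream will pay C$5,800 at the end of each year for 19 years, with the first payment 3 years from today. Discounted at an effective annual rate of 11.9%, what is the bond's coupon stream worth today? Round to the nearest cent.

PV at t=2 (ordinary 19-year annuity): 5800 × a(19|0.119) = 5800 × 7.410974 = 42,983.6469
Discount back 2 years: 42,983.6469 × (1+0.119)^(−2) = 42,983.6469 × 0.798619 = 34,327.5720

C$34,327.57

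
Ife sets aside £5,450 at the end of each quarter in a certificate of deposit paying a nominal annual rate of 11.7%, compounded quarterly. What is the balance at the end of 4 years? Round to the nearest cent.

£109,207.30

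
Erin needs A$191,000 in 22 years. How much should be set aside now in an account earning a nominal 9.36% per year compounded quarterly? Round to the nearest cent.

With 4 periods per year: i = 0.0234, n = 88.
Discount factor = (1+0.0234)^(−88) = 0.130618; PV = 191,000 × 0.130618 = 24,948.0758

A$24,948.08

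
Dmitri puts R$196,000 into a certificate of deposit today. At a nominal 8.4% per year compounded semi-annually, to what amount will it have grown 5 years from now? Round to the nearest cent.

R$295,755.79

Periodic rate i = 0.084/2 = 0.042; n = 5 × 2 = 10 periods.
FV = 196,000 × (1 + 0.042)^10 = 295,755.7937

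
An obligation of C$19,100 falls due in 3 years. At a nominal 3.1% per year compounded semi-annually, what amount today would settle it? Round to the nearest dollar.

i = 0.031/2 = 0.0155 per half-year; n = 3·2 = 6.
PV = FV·(1+i)^(−n) = 19,100 × 0.911844 = 17,416.2159

C$17,416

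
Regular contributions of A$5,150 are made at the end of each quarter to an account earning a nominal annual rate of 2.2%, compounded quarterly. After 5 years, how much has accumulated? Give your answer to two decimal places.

Periodic rate i = 0.022/4 = 0.0055; n = 5 × 4 = 20 periods.
FV = 5150 × [(1+0.0055)^20 − 1] / 0.0055 = 5150 × 21.080305 = 108,563.5732

A$108,563.57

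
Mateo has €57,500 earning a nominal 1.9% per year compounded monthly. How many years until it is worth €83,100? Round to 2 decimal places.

19.40 years

Periodic rate i = 0.019/12 = 0.00158333.
(1+i)^n = 83100/57500 = 1.44522, so n = ln 1.44522 / ln 1.00158 = 232.7692 months
= 232.7692/12 years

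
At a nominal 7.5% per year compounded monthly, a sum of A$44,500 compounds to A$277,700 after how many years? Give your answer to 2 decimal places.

Periodic rate i = 0.075/12 = 0.00625.
(1+i)^n = 277700/44500 = 6.24045, so n = ln 6.24045 / ln 1.00625 = 293.8829 months
= 293.8829/12 years

24.49 years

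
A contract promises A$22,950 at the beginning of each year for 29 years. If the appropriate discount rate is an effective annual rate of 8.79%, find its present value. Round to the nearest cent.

A$259,364.58

PV = PMT · [1 − (1+i)^(−n)] / i × (1+i) = 22950 · 11.301289 = 259,364.5760
Payments are at the start of each period, so multiply by (1+i).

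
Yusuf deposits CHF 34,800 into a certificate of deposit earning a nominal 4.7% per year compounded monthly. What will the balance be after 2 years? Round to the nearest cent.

CHF 38,222.86

Periodic rate i = 0.047/12 = 0.00391667; n = 2 × 12 = 24 periods.
34,800 × (1+0.00391667)^24 = 34,800 × 1.098358 = 38,222.8606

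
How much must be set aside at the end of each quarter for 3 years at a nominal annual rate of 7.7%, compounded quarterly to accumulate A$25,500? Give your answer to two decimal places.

Periodic rate i = 0.077/4 = 0.01925; n = 3 × 4 = 12 periods.
PMT = 25500 / ( [(1+0.01925)^12 − 1] / 0.01925 ) = 25500 / 13.355666 = 1,909.3020

A$1,909.30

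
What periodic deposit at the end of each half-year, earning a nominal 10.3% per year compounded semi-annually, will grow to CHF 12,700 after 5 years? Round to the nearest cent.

CHF 1,002.66

i = 0.103/2 = 0.0515 per half-year; n = 5·2 = 10.
FV-annuity factor = 12.666305; PMT = 12700 / 12.666305 = 1,002.6602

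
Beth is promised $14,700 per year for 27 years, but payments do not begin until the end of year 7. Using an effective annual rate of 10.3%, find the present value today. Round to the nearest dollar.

PV at t=6 (ordinary 27-year annuity): 14700 × a(27|0.103) = 14700 × 9.020682 = 132,604.0198
Discount back 6 years: 132,604.0198 × (1+0.103)^(−6) = 132,604.0198 × 0.555325 = 73,638.2765

$73,638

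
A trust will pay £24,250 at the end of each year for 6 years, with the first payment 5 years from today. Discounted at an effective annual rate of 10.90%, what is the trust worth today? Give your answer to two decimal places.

£68,019.48

Value one period before first payment (t=4): 24250 × [1 − (1+0.109)^(−6)] / 0.109 = 24250 × 4.242753 = 102,886.7607
Discount back 4 years: 102,886.7607 × (1+0.109)^(−4) = 102,886.7607 × 0.661110 = 68,019.4803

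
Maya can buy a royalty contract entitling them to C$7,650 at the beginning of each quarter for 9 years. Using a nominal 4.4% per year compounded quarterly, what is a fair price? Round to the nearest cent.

i = 0.044/4 = 0.011 per quarter; n = 9·4 = 36.
Annuity factor a(36|0.011) × (1+i) = 29.919771; PV = 7650 × 29.919771 = 228,886.2509
(annuity-due: payments at period start, so ×(1+i).)

C$228,886.25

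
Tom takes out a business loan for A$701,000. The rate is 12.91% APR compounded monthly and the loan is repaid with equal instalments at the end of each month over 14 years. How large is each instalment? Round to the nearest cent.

With 12 periods per year: i = 0.0107583, n = 168.
Annuity-PV factor = 77.551813; PMT = 701000 / 77.551813 = 9,039.1182

A$9,039.12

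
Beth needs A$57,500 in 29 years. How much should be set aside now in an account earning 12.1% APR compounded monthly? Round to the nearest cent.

Periodic rate i = 0.121/12 = 0.0100833; n = 29 × 12 = 348 periods.
Discount factor = (1+0.0100833)^(−348) = 0.030457; PV = 57,500 × 0.030457 = 1,751.2996

A$1,751.30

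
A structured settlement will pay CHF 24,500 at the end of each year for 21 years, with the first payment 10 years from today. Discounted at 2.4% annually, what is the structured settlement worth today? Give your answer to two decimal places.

PV at t=9 (ordinary 21-year annuity): 24500 × a(21|0.024) = 24500 × 16.345153 = 400,456.2406
PV₀ = 400,456.2406 / (1+0.024)^9 = 400,456.2406 / 1.237940 = 323,485.9750

CHF 323,485.98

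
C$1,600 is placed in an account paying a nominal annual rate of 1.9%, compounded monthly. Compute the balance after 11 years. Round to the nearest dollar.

Periodic rate i = 0.019/12 = 0.00158333; n = 11 × 12 = 132 periods.
FV = PV·(1+i)^n = 1,600 × 1.232241 = 1,971.5861

C$1,972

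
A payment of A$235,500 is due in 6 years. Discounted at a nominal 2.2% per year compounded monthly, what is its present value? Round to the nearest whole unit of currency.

i = 0.022/12 = 0.00183333 per month; n = 6·12 = 72.
PV = FV·(1+i)^(−n) = 235,500 × 0.876447 = 206,403.2471

A$206,403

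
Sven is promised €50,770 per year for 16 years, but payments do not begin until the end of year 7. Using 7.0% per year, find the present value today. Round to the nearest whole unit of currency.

€319,582

PV at t=6 (ordinary 16-year annuity): 50770 × a(16|0.07) = 50770 × 9.446649 = 479,606.3496
PV₀ = 479,606.3496 / (1+0.07)^6 = 479,606.3496 / 1.500730 = 319,581.9615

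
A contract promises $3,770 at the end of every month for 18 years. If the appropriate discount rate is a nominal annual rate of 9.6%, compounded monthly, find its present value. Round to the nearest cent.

Periodic rate i = 0.096/12 = 0.008; n = 18 × 12 = 216 periods.
Annuity factor a(216|0.008) = 102.641891; PV = 3770 × 102.641891 = 386,959.9275

$386,959.93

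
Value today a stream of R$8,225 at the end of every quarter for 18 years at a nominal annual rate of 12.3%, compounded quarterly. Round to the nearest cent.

R$237,262.76

i = 0.123/4 = 0.03075 per quarter; n = 18·4 = 72.
PV = PMT · [1 − (1+i)^(−n)] / i = 8225 · 28.846537 = 237,262.7644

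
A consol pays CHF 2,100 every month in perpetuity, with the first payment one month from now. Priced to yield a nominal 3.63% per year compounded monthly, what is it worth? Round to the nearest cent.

CHF 694,214.88

Periodic rate i = 0.0363/12 = 0.003025.
PV = PMT / i = 2100 / 0.003025 = 694,214.8760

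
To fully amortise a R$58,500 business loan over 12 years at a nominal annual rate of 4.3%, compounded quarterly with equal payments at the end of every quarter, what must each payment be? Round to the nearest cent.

R$1,566.51

With 4 periods per year: i = 0.01075, n = 48.
Annuity-PV factor = 37.344242; PMT = 58500 / 37.344242 = 1,566.5066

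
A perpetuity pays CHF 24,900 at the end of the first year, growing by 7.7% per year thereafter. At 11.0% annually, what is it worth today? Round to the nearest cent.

CHF 754,545.45

PV = PMT / (i − g) = 24900 / (0.11 − 0.077) = 24900 / 0.033000 = 754,545.4545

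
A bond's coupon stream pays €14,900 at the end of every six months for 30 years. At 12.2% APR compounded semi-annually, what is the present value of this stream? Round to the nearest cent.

i = 0.122/2 = 0.061 per half-year; n = 30·2 = 60.
PV = PMT · [1 − (1+i)^(−n)] / i = 14900 · 15.923822 = 237,264.9483

€237,264.95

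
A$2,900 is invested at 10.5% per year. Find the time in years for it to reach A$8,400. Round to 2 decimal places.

(1+i)^n = 8400/2900 = 2.89655, so n = ln 2.89655 / ln 1.105 = 10.6517 years

10.65 years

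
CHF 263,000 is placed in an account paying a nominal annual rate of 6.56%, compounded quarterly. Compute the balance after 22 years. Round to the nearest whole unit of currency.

With 4 periods per year: i = 0.0164, n = 88.
FV = 263,000 × (1 + 0.0164)^88 = 1,100,640.5517

CHF 1,100,641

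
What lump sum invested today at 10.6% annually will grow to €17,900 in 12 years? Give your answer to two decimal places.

Discount factor = (1+0.106)^(−12) = 0.298496; PV = 17,900 × 0.298496 = 5,343.0779

€5,343.08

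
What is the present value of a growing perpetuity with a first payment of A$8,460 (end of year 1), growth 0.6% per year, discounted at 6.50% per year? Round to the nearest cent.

PV = D₁/(r − g) = 8460/(0.065 − 0.006) = 143,389.8305

A$143,389.83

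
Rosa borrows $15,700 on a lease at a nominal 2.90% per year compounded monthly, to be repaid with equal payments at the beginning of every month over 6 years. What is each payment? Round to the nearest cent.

$237.27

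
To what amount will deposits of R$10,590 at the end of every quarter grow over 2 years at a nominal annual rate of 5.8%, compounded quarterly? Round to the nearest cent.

R$89,146.51

With 4 periods per year: i = 0.0145, n = 8.
Accumulation factor s(8|0.0145) = 8.417990; FV = 10590 × 8.417990 = 89,146.5130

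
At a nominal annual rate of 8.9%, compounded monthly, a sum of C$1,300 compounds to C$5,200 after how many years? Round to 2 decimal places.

Periodic rate i = 0.089/12 = 0.00741667.
(1+i)^n = 5200/1300 = 4.00000, so n = ln 4.00000 / ln 1.00742 = 187.6084 months
= 187.6084/12 years

15.63 years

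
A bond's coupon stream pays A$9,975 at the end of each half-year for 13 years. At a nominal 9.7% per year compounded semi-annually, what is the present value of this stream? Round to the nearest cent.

A$145,636.85

i = 0.097/2 = 0.0485 per half-year; n = 13·2 = 26.
Annuity factor a(26|0.0485) = 14.600186; PV = 9975 × 14.600186 = 145,636.8523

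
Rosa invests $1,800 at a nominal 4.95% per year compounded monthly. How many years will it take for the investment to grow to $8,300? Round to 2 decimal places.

30.94 years

Periodic rate i = 0.0495/12 = 0.004125.
(1+i)^n = 8300/1800 = 4.61111, so n = ln 4.61111 / ln 1.00412 = 371.3016 months
= 371.3016/12 years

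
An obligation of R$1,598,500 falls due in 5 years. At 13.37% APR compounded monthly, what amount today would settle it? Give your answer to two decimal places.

i = 0.1337/12 = 0.0111417 per month; n = 5·12 = 60.
PV = 1,598,500 / (1 + 0.0111417)^60 = 1,598,500 / 1.944108 = 822,227.9252

R$822,227.93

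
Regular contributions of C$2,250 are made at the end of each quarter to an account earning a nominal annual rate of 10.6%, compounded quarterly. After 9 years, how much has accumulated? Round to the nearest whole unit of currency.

C$132,795

i = 0.106/4 = 0.0265 per quarter; n = 9·4 = 36.
FV = 2250 × [(1+0.0265)^36 − 1] / 0.0265 = 2250 × 59.019829 = 132,794.6146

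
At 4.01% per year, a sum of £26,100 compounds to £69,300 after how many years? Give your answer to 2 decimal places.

24.84 years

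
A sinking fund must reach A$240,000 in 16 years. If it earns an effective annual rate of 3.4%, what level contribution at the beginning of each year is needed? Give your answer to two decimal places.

A$11,156.31

PMT = 240000 / ( [(1+0.034)^16 − 1] / 0.034 × (1+i) ) = 240000 / 21.512486 = 11,156.3115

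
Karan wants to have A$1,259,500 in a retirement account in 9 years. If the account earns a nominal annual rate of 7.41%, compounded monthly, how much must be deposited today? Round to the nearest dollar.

A$647,825

With 12 periods per year: i = 0.006175, n = 108.
PV = 1,259,500 / (1 + 0.006175)^108 = 1,259,500 / 1.944198 = 647,825.0739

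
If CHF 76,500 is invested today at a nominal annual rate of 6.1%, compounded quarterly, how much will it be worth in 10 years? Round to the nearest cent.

Periodic rate i = 0.061/4 = 0.01525; n = 10 × 4 = 40 periods.
76,500 × (1+0.01525)^40 = 76,500 × 1.831977 = 140,146.2113

CHF 140,146.21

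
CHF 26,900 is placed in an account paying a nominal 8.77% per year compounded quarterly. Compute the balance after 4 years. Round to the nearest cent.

CHF 38,058.94

With 4 periods per year: i = 0.021925, n = 16.
FV = PV·(1+i)^n = 26,900 × 1.414830 = 38,058.9375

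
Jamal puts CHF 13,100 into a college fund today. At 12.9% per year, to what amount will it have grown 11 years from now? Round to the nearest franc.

CHF 49,763

13,100 × (1+0.129)^11 = 13,100 × 3.798686 = 49,762.7826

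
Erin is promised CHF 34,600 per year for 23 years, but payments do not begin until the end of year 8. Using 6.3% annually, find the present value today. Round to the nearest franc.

CHF 270,250

PV at t=7 (ordinary 23-year annuity): 34600 × a(23|0.063) = 34600 × 11.979030 = 414,474.4396
Discount back 7 years: 414,474.4396 × (1+0.063)^(−7) = 414,474.4396 × 0.652029 = 270,249.5014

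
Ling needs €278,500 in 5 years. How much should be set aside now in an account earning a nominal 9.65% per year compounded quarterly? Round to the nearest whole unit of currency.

€172,888

Periodic rate i = 0.0965/4 = 0.024125; n = 5 × 4 = 20 periods.
Discount factor = (1+0.024125)^(−20) = 0.620784; PV = 278,500 × 0.620784 = 172,888.3948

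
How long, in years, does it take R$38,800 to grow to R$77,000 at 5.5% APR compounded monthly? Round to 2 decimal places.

Periodic rate i = 0.055/12 = 0.00458333.
n = ln(77000/38800) / ln(1+0.00458333) = ln(1.98454) / 0.004573 = 149.8810 months
= 149.8810/12 years

12.49 years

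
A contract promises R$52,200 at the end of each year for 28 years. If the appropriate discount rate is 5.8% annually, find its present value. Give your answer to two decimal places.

R$714,371.86

PV = PMT · [1 − (1+i)^(−n)] / i = 52200 · 13.685285 = 714,371.8597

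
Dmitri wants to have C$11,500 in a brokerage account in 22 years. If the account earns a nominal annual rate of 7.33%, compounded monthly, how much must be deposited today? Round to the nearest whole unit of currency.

C$2,304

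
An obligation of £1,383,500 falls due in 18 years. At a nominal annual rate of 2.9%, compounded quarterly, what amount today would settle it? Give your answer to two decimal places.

£822,423.08

Periodic rate i = 0.029/4 = 0.00725; n = 18 × 4 = 72 periods.
PV = 1,383,500 / (1 + 0.00725)^72 = 1,383,500 / 1.682224 = 822,423.0753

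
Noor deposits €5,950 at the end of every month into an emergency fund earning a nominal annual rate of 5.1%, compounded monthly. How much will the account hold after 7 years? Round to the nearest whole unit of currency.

With 12 periods per year: i = 0.00425, n = 84.
FV = 5950 × [(1+0.00425)^84 − 1] / 0.00425 = 5950 × 100.695350 = 599,137.3334

€599,137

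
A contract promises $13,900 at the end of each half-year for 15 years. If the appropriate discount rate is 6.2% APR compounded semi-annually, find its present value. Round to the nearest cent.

With 2 periods per year: i = 0.031, n = 30.
PV = PMT · [1 − (1+i)^(−n)] / i = 13900 · 19.349488 = 268,957.8856

$268,957.89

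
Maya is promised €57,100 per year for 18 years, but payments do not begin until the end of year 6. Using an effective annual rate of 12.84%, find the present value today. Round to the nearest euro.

€215,451

Value one period before first payment (t=5): 57100 × [1 − (1+0.1284)^(−18)] / 0.1284 = 57100 × 6.902843 = 394,152.3586
PV₀ = 394,152.3586 / (1+0.1284)^5 = 394,152.3586 / 1.829428 = 215,451.1132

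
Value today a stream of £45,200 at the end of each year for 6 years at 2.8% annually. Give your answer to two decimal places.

PV = PMT · [1 − (1+i)^(−n)] / i = 45200 · 5.453285 = 246,488.4981

£246,488.50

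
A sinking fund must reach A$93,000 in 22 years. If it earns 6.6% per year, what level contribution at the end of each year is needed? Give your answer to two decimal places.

A$1,992.87

FV-annuity factor = 46.666430; PMT = 93000 / 46.666430 = 1,992.8672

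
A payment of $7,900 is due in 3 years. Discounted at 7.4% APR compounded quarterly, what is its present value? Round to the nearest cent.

i = 0.074/4 = 0.0185 per quarter; n = 3·4 = 12.
Discount factor = (1+0.0185)^(−12) = 0.802542; PV = 7,900 × 0.802542 = 6,340.0793

$6,340.08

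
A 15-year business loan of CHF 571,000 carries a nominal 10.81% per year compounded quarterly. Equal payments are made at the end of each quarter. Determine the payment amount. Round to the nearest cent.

CHF 19,335.05

i = 0.1081/4 = 0.027025 per quarter; n = 15·4 = 60.
Annuity-PV factor = 29.531867; PMT = 571000 / 29.531867 = 19,335.0455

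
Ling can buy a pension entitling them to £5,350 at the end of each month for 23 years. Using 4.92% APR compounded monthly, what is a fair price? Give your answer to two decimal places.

£883,058.20

With 12 periods per year: i = 0.0041, n = 276.
PV = 5350 × [1 − (1+0.0041)^(−276)] / 0.0041 = 5350 × 165.057607 = 883,058.1997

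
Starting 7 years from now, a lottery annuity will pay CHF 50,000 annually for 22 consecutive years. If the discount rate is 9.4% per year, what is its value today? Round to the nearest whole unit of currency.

PV at t=6 (ordinary 22-year annuity): 50000 × a(22|0.094) = 50000 × 9.164320 = 458,215.9833
Discount back 6 years: 458,215.9833 × (1+0.094)^(−6) = 458,215.9833 × 0.583305 = 267,279.9011

CHF 267,280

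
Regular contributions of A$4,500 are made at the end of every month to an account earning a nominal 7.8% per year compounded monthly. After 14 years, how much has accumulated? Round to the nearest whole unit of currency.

i = 0.078/12 = 0.0065 per month; n = 14·12 = 168.
FV = PMT · [(1+i)^n − 1] / i = 4500 · 303.033221 = 1,363,649.4954

A$1,363,649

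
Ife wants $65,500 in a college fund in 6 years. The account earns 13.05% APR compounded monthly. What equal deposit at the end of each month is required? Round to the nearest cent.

Periodic rate i = 0.1305/12 = 0.010875; n = 6 × 12 = 72 periods.
FV-annuity factor = 108.395160; PMT = 65500 / 108.395160 = 604.2705

$604.27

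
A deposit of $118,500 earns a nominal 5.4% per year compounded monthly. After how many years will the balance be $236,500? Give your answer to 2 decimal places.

12.83 years

Periodic rate i = 0.054/12 = 0.0045.
(1+i)^n = 236500/118500 = 1.99578, so n = ln 1.99578 / ln 1.0045 = 153.9086 months
= 153.9086/12 years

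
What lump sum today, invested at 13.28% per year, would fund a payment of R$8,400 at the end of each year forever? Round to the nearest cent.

PV = PMT / i = 8400 / 0.1328 = 63,253.0120

R$63,253.01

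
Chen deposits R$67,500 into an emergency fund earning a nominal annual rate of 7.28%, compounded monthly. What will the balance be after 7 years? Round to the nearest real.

R$112,189

With 12 periods per year: i = 0.00606667, n = 84.
67,500 × (1+0.00606667)^84 = 67,500 × 1.662064 = 112,189.3462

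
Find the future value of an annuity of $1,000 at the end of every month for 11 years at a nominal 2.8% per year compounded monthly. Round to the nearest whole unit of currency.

$154,377

With 12 periods per year: i = 0.00233333, n = 132.
FV = 1000 × [(1+0.00233333)^132 − 1] / 0.00233333 = 1000 × 154.376953 = 154,376.9531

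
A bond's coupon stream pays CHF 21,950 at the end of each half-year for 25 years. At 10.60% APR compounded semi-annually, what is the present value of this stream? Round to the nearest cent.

With 2 periods per year: i = 0.053, n = 50.
Annuity factor a(50|0.053) = 17.441314; PV = 21950 × 17.441314 = 382,836.8317

CHF 382,836.83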